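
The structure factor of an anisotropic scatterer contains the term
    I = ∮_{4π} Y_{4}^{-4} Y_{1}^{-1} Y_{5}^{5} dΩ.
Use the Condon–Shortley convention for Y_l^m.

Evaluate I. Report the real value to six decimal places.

m-sum 0 ✓  L=10 even ✓  3≤5≤5 ✓
Π(2lᵢ+1) = 9×3×11 = 297
triangle coeff Δ(4,1,5) = 1/495
Σ_t [0,0]: t=0:+1/576 = 1/576
(3j)²=5/99 [(4 1 5; 0 0 0)], sign=-1
Σ_t [0,0]: t=0:+1/80640 = 1/80640
(3j)²=1/11 [(4 1 5; -4 -1 5)], sign=+1
⇒ 4πI² = 15/11
I = (-1)√(15/11/(4π)) = -0.32941575

-0.329416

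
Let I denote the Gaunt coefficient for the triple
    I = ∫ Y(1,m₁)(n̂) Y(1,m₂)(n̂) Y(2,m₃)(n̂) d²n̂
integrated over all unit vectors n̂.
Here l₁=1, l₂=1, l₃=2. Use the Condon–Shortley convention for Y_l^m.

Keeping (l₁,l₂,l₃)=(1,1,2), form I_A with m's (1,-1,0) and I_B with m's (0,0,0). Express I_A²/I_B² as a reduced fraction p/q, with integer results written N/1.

Shared (l₁,l₂,l₃)=(1,1,2): N and (l;000)² cancel in I_A²/I_B².
A: Δ = 0!·2!·2!/5! = 1/30; Racah Σ t=0..0: t=0:+1/4 = 1/4; ⇒ 3j(1 1 2; 1 -1 0)² = 1/30, sgn +1
B: Δ = 0!·2!·2!/5! = 1/30; Racah Σ t=0..0: t=0:+1/1 = 1/1; ⇒ 3j(1 1 2; 0 0 0)² = 2/15, sgn +1
I_A²/I_B² = (1/30)/(2/15) = 1/4

1/4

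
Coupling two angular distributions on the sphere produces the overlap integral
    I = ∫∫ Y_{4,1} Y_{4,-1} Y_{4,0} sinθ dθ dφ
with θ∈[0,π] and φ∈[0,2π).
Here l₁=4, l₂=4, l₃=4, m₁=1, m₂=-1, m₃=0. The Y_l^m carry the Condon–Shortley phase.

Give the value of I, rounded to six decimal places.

-0.068481

Checks pass: Σm=0; 12 even; l₃=4∈[0,8].
(2·4+1)(2·4+1)(2·4+1) = 729
Δ: 4! 4! 4! / 13! → 1/450450
sum: t=0:+1/13824 t=1:−1/216 t=2:+1/64 t=3:−1/216 t=4:+1/13824 = 5/768
3j²(4 4 4; 0 0 0) = Δ·Π!·Σ² = 18/1001  (sign +1)
sum: t=0:+1/864 t=1:−1/96 t=2:+1/144 t=3:−1/3456 = -1/384
3j²(4 4 4; 1 -1 0) = Δ·Π!·Σ² = 9/2002  (sign -1)
combine: 4πI² = 729·18/1001·9/2002 = 59049/1002001
take √, sign -1: I = -0.06848055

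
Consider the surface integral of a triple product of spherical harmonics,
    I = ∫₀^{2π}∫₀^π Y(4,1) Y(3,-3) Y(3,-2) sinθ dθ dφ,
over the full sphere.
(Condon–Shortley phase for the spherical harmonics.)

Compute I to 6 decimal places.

m-sum = 1 − 3 − 2 = -4 ≠ 0 ⇒ I = 0

0.000000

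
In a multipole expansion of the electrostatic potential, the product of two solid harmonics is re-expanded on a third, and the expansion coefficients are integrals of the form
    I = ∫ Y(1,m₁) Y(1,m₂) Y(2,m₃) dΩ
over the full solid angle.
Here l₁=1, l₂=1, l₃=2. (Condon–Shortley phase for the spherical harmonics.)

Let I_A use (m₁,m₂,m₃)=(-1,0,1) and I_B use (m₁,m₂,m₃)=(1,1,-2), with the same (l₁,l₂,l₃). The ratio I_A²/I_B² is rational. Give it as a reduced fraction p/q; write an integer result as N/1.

Same 1,1,2: normalisation and zero-m 3j drop out of the ratio.
A: Δ: 0! 2! 2! / 5! → 1/30; sum: t=0:+1/2 = 1/2; 3j²(1 1 2; -1 0 1) = Δ·Π!·Σ² = 1/10  (sign -1)
B: Δ: 0! 2! 2! / 5! → 1/30; sum: t=0:+1/4 = 1/4; 3j²(1 1 2; 1 1 -2) = Δ·Π!·Σ² = 1/5  (sign +1)
I_A²/I_B² = (1/10)/(1/5) = 1/2

1/2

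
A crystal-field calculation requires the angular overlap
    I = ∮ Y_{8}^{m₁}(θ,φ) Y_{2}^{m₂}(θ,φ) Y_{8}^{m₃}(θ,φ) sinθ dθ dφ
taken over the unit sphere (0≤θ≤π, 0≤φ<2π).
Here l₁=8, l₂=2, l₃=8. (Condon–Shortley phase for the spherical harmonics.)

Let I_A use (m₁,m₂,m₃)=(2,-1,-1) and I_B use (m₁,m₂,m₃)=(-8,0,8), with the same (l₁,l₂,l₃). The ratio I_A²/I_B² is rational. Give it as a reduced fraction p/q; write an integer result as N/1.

21/320

Shared (l₁,l₂,l₃)=(8,2,8): N and (l;000)² cancel in I_A²/I_B².
A: Δ = 2!·14!·2!/19! = 1/348840; Racah Σ t=0..1: t=0:+1/58060800 t=1:−1/87091200 = 1/174182400; ⇒ 3j(8 2 8; 2 -1 -1)² = 7/2584, sgn -1
B: Δ = 2!·14!·2!/19! = 1/348840; Racah Σ t=2..2: t=2:+1/348713164800 = 1/348713164800; ⇒ 3j(8 2 8; -8 0 8)² = 40/969, sgn +1
I_A²/I_B² = (7/2584)/(40/969) = 21/320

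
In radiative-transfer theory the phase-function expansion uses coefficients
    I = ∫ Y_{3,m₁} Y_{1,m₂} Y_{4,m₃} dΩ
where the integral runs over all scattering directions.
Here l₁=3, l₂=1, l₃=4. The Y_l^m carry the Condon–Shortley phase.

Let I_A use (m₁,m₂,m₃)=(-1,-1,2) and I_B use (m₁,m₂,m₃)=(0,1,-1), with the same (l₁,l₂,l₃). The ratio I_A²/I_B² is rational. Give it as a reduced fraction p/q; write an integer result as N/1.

3/2

l's match ⇒ only the (l;m) 3-j factors differ between A and B.
A: triangle coeff Δ(3,1,4) = 1/252; Σ_t [0,0]: t=0:+1/96 = 1/96; (3j)²=5/84 [(3 1 4; -1 -1 2)], sign=+1
B: triangle coeff Δ(3,1,4) = 1/252; Σ_t [0,0]: t=0:+1/72 = 1/72; (3j)²=5/126 [(3 1 4; 0 1 -1)], sign=-1
I_A²/I_B² = (5/84)/(5/126) = 3/2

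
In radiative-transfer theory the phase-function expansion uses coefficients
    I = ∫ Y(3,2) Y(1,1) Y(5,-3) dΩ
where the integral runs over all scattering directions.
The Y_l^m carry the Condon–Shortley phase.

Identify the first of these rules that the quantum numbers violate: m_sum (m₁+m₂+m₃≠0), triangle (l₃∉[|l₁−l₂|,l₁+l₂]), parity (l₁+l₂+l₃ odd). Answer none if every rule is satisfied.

m₁+m₂+m₃ = 2 + 1 − 3 = 0  ✓
triangle: |3−1|=2 ≤ l₃=5 ≤ 3+1=4  ✗
parity: l₁+l₂+l₃ = 9 is odd

triangle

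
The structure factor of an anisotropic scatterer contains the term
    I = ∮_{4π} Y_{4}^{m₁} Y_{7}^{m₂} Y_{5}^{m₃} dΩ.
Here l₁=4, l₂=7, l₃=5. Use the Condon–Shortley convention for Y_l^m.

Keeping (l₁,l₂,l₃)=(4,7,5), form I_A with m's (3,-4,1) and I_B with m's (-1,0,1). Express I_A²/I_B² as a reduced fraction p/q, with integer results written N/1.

Same 4,7,5: normalisation and zero-m 3j drop out of the ratio.
A: Δ: 6! 2! 8! / 17! → 1/6126120; sum: t=0:+1/518400 t=1:−1/345600 = -1/1036800; 3j²(4 7 5; 3 -4 1) = Δ·Π!·Σ² = 7/2210  (sign -1)
B: Δ: 6! 2! 8! / 17! → 1/6126120; sum: t=3:−1/41472 t=4:+1/34560 t=5:−1/345600 = 1/518400; 3j²(4 7 5; -1 0 1) = Δ·Π!·Σ² = 7/36465  (sign +1)
I_A²/I_B² = (7/2210)/(7/36465) = 33/2

33/2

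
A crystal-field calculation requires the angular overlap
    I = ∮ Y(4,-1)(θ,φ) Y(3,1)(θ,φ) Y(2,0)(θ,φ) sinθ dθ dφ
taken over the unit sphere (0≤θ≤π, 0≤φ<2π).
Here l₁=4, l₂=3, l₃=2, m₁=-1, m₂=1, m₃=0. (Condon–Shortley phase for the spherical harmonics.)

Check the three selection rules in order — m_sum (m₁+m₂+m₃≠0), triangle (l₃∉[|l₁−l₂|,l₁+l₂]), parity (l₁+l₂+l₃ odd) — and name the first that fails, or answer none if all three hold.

Σmᵢ = 0  ✓
l₃∈[|l₁−l₂|,l₁+l₂]=[1,7], have l₃=2  ✓
Σlᵢ = 9 ⇒ odd  ✗

parity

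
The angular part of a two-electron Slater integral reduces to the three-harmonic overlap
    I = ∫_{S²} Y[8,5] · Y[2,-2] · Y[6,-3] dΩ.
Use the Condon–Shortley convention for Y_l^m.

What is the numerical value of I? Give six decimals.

m-sum 0 ✓  L=16 even ✓  6≤6≤10 ✓
Π(2lᵢ+1) = 17×5×13 = 1105
triangle coeff Δ(8,2,6) = 1/30940
Σ_t [2,2]: t=2:+1/2073600 = 1/2073600
(3j)²=28/1105 [(8 2 6; 0 0 0)], sign=+1
Σ_t [0,0]: t=0:+1/52254720 = 1/52254720
(3j)²=11/476 [(8 2 6; 5 -2 -3)], sign=-1
⇒ 4πI² = 11/17
I = (-1)√(11/17/(4π)) = -0.22691696

-0.226917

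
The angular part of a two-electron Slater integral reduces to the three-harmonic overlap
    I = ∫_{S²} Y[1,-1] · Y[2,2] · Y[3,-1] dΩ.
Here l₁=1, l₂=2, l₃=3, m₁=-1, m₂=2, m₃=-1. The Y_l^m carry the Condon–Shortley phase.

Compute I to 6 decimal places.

-0.082589

m-sum 0 ✓  L=6 even ✓  1≤3≤3 ✓
Π(2lᵢ+1) = 3×5×7 = 105
triangle coeff Δ(1,2,3) = 1/105
Σ_t [0,0]: t=0:+1/4 = 1/4
(3j)²=3/35 [(1 2 3; 0 0 0)], sign=-1
Σ_t [0,0]: t=0:+1/48 = 1/48
(3j)²=1/105 [(1 2 3; -1 2 -1)], sign=+1
⇒ 4πI² = 3/35
I = (-1)√(3/35/(4π)) = -0.08258890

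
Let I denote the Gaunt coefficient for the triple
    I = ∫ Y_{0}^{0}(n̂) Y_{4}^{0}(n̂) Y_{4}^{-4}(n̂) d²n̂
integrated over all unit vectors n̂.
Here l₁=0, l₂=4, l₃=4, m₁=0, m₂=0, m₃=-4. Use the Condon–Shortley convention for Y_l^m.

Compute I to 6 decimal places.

m-sum = 0 + 0 − 4 = -4 ≠ 0 ⇒ I = 0

0.000000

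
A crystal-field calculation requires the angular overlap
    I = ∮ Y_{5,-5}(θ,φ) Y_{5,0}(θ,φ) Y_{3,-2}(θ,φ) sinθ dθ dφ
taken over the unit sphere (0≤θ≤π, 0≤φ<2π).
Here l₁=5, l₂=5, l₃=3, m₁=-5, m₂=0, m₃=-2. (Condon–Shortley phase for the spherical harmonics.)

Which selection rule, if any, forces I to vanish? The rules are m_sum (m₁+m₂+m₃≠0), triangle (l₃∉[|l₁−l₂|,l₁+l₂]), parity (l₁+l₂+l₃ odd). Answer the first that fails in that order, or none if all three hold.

azimuthal sum: -5 + 0 − 2 = -7  ✗
0 ≤ 3 ≤ 10 (triangle on l)
L = 5 + 5 + 3 = 13 (odd)

m_sum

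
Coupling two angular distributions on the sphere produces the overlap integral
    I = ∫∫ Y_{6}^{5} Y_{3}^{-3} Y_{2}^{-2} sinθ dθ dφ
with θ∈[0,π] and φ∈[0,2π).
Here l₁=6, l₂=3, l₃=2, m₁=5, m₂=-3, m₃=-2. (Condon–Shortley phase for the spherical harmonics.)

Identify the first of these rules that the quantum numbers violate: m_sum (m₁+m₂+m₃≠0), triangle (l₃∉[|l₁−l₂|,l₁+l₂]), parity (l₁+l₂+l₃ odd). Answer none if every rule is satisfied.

m₁+m₂+m₃ = 5 − 3 − 2 = 0  ✓
triangle: |6−3|=3 ≤ l₃=2 ≤ 6+3=9  ✗
parity: l₁+l₂+l₃ = 11 is odd

triangle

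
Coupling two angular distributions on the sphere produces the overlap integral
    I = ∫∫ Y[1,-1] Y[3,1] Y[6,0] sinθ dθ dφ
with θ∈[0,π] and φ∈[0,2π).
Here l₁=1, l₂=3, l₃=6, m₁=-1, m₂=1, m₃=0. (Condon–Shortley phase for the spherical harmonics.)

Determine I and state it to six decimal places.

0.000000

l₃=6 ∉ [2,4] — triangle fails ⇒ I = 0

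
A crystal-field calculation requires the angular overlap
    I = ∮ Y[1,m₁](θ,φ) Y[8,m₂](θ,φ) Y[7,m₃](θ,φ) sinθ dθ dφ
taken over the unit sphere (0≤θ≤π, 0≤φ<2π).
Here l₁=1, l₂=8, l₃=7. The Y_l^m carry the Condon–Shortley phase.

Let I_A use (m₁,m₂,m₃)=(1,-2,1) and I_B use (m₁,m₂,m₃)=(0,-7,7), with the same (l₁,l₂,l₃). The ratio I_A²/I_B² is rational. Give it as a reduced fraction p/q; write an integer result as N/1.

3/1

l's match ⇒ only the (l;m) 3-j factors differ between A and B.
A: triangle coeff Δ(1,8,7) = 1/2040; Σ_t [0,0]: t=0:+1/58060800 = 1/58060800; (3j)²=3/136 [(1 8 7; 1 -2 1)], sign=+1
B: triangle coeff Δ(1,8,7) = 1/2040; Σ_t [1,1]: t=1:−1/87178291200 = -1/87178291200; (3j)²=1/136 [(1 8 7; 0 -7 7)], sign=-1
I_A²/I_B² = (3/136)/(1/136) = 3/1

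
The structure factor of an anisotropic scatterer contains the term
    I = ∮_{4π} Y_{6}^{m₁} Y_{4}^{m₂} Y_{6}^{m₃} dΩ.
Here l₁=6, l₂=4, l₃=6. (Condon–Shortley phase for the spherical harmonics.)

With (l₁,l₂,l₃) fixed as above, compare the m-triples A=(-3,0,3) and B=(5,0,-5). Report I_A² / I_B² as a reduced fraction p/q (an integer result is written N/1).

Shared (l₁,l₂,l₃)=(6,4,6): N and (l;000)² cancel in I_A²/I_B².
A: Δ = 4!·8!·4!/17! = 1/15315300; Racah Σ t=1..4: t=1:−1/1451520 t=2:+1/80640 t=3:−1/51840 t=4:+1/414720 = -1/193536; ⇒ 3j(6 4 6; -3 0 3)² = 81/17017, sgn +1
B: Δ = 4!·8!·4!/17! = 1/15315300; Racah Σ t=0..1: t=0:+1/2903040 t=1:−1/1451520 = -1/2903040; ⇒ 3j(6 4 6; 5 0 -5)² = 11/1547, sgn +1
I_A²/I_B² = (81/17017)/(11/1547) = 81/121

81/121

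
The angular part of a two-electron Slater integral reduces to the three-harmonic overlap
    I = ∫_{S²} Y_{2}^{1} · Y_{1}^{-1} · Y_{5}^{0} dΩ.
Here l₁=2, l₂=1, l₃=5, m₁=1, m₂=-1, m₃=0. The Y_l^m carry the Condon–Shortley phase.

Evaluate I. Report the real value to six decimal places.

0.000000

l₃=5 ∉ [1,3] — triangle fails ⇒ I = 0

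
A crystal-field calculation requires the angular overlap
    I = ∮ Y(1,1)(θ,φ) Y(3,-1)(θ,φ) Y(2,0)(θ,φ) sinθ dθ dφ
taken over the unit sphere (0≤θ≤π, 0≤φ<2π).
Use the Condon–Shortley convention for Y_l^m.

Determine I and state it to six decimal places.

Rules hold: Σm=0, L=6 even, 2≤2≤4.
N = 3·7·5 = 105
Δ = 2!·0!·4!/7! = 1/105
Racah Σ t=1..1: t=1:−1/4 = -1/4
⇒ 3j(1 3 2; 0 0 0)² = 3/35, sgn -1
Racah Σ t=0..0: t=0:+1/8 = 1/8
⇒ 3j(1 3 2; 1 -1 0)² = 2/35, sgn +1
4πI² = N·(3j₀)²·(3jₘ)² = 18/35
I = -1·√(0.514286/4π) = -0.20230066

-0.202301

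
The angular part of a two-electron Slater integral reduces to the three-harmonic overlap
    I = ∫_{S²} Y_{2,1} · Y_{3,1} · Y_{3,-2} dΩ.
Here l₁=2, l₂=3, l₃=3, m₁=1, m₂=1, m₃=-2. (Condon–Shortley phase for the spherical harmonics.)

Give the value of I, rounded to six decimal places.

Rules hold: Σm=0, L=8 even, 1≤3≤5.
N = 5·7·7 = 245
Δ = 2!·2!·4!/9! = 1/3780
Racah Σ t=0..2: t=0:+1/24 t=1:−1/4 t=2:+1/24 = -1/6
⇒ 3j(2 3 3; 0 0 0)² = 4/105, sgn +1
Racah Σ t=0..1: t=0:+1/48 t=1:−1/12 = -1/16
⇒ 3j(2 3 3; 1 1 -2)² = 1/28, sgn +1
4πI² = N·(3j₀)²·(3jₘ)² = 1/3
I = +1·√(0.333333/4π) = 0.16286750

0.162868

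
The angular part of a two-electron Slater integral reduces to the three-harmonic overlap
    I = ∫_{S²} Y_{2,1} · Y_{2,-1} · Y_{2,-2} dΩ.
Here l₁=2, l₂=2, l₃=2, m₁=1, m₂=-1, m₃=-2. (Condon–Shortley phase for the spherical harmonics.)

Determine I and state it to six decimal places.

m-sum = 1 − 1 − 2 = -2 ≠ 0 ⇒ I = 0

0.000000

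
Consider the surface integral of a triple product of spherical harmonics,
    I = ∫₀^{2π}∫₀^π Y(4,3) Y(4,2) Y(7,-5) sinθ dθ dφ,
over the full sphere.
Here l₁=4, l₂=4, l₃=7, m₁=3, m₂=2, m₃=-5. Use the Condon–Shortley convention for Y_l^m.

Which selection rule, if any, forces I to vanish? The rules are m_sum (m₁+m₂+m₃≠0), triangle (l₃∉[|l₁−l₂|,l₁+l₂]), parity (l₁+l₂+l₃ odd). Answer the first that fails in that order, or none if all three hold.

azimuthal sum: 3 + 2 − 5 = 0  ✓
0 ≤ 7 ≤ 8 (triangle on l)  ✓
L = 4 + 4 + 7 = 15 (odd)  ✗

parity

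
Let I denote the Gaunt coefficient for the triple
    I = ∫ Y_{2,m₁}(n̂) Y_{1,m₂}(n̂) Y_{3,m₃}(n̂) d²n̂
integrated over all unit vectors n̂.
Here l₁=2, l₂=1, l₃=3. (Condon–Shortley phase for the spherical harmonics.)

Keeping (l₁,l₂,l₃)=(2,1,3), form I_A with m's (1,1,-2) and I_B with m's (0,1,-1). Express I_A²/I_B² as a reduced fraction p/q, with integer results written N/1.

Same 2,1,3: normalisation and zero-m 3j drop out of the ratio.
A: Δ: 0! 4! 2! / 7! → 1/105; sum: t=0:+1/12 = 1/12; 3j²(2 1 3; 1 1 -2) = Δ·Π!·Σ² = 2/21  (sign -1)
B: Δ: 0! 4! 2! / 7! → 1/105; sum: t=0:+1/8 = 1/8; 3j²(2 1 3; 0 1 -1) = Δ·Π!·Σ² = 2/35  (sign +1)
I_A²/I_B² = (2/21)/(2/35) = 5/3

5/3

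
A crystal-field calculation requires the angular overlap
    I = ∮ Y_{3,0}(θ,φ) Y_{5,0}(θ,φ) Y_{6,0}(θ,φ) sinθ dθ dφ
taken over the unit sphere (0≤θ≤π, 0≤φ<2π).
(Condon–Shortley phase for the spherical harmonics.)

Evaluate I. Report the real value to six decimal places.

m-sum 0 ✓  L=14 even ✓  2≤6≤8 ✓
Π(2lᵢ+1) = 7×11×13 = 1001
triangle coeff Δ(3,5,6) = 1/675675
Σ_t [0,2]: t=0:+1/8640 t=1:−1/2304 t=2:+1/8640 = -7/34560
(3j)²=7/429 [(3 5 6; 0 0 0)], sign=-1
(m-triple is (0,0,0) — same symbol as above.)
⇒ 4πI² = 343/1287
I = (+1)√(343/1287/(4π)) = 0.14563067

0.145631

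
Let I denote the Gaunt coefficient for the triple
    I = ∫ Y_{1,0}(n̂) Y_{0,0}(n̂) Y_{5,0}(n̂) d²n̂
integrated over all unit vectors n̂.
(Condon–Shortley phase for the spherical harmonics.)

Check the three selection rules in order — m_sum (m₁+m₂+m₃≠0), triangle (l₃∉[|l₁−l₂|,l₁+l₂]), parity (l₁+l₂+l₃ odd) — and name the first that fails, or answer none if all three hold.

azimuthal sum: 0 + 0 + 0 = 0  ✓
1 ≤ 5 ≤ 1 (triangle on l)  ✗
L = 1 + 0 + 5 = 6 (even)

triangle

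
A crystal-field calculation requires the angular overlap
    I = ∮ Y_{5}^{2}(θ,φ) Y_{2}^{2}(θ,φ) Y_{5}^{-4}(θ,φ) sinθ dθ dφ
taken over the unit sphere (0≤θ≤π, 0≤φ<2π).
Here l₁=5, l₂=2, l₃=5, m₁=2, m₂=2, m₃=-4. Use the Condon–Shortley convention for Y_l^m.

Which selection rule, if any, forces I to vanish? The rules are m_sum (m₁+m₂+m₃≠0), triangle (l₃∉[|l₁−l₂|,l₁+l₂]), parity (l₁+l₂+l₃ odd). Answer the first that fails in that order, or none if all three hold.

Σmᵢ = 0  ✓
l₃∈[|l₁−l₂|,l₁+l₂]=[3,7], have l₃=5  ✓
Σlᵢ = 12 ⇒ even  ✓

none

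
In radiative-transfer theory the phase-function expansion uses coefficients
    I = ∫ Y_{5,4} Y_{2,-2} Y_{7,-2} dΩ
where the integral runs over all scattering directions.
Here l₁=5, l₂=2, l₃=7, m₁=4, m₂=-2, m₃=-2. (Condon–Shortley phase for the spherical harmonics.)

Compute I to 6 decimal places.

0.025340

m-sum 0 ✓  L=14 even ✓  3≤7≤7 ✓
Π(2lᵢ+1) = 11×5×15 = 825
triangle coeff Δ(5,2,7) = 1/15015
Σ_t [0,0]: t=0:+1/57600 = 1/57600
(3j)²=21/715 [(5 2 7; 0 0 0)], sign=-1
Σ_t [0,0]: t=0:+1/8709120 = 1/8709120
(3j)²=1/3003 [(5 2 7; 4 -2 -2)], sign=-1
⇒ 4πI² = 15/1859
I = (+1)√(15/1859/(4π)) = 0.02533967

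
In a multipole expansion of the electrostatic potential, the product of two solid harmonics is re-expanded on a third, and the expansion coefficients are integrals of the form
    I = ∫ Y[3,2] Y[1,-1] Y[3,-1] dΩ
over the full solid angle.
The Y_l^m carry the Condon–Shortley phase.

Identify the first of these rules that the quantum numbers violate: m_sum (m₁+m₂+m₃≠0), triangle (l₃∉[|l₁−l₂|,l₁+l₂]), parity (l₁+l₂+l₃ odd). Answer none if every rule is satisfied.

azimuthal sum: 2 − 1 − 1 = 0  ✓
2 ≤ 3 ≤ 4 (triangle on l)  ✓
L = 3 + 1 + 3 = 7 (odd)  ✗

parity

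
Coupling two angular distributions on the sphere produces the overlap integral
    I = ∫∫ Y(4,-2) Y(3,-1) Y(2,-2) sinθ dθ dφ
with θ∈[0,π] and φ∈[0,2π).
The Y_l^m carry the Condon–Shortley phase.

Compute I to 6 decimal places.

0.000000

m-sum = -2 − 1 − 2 = -5 ≠ 0 ⇒ I = 0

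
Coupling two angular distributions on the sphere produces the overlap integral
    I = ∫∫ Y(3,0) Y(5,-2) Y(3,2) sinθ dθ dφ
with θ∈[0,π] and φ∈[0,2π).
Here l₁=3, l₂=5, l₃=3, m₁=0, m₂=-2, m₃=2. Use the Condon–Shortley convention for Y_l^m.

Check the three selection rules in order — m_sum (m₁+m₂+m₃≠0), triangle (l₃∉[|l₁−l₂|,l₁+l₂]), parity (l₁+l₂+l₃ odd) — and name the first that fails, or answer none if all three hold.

parity

azimuthal sum: 0 − 2 + 2 = 0  ✓
2 ≤ 3 ≤ 8 (triangle on l)  ✓
L = 3 + 5 + 3 = 11 (odd)  ✗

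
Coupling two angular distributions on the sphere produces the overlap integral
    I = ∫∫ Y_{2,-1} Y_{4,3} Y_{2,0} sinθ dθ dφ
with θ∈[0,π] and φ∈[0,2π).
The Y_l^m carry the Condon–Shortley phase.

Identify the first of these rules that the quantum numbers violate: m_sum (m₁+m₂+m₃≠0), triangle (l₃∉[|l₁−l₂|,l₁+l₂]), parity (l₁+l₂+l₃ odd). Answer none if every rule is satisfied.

azimuthal sum: -1 + 3 + 0 = 2  ✗
2 ≤ 2 ≤ 6 (triangle on l)
L = 2 + 4 + 2 = 8 (even)

m_sum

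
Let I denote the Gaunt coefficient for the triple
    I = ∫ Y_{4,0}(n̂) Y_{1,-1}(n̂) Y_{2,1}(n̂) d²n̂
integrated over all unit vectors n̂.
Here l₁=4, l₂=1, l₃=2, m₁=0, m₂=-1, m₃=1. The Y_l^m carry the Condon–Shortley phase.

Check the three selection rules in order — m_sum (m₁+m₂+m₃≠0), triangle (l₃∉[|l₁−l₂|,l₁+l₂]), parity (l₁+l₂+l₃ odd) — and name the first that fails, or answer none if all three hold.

m₁+m₂+m₃ = 0 − 1 + 1 = 0  ✓
triangle: |4−1|=3 ≤ l₃=2 ≤ 4+1=5  ✗
parity: l₁+l₂+l₃ = 7 is odd

triangle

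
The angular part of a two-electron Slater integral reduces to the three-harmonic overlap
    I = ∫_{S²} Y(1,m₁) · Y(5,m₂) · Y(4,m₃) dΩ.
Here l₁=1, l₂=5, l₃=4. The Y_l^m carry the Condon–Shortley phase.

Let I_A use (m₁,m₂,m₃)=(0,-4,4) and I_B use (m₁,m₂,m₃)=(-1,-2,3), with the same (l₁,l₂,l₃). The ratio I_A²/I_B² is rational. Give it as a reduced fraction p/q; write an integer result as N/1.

3/1

Same 1,5,4: normalisation and zero-m 3j drop out of the ratio.
A: Δ: 2! 0! 8! / 11! → 1/495; sum: t=1:−1/40320 = -1/40320; 3j²(1 5 4; 0 -4 4) = Δ·Π!·Σ² = 1/55  (sign -1)
B: Δ: 2! 0! 8! / 11! → 1/495; sum: t=2:+1/10080 = 1/10080; 3j²(1 5 4; -1 -2 3) = Δ·Π!·Σ² = 1/165  (sign -1)
I_A²/I_B² = (1/55)/(1/165) = 3/1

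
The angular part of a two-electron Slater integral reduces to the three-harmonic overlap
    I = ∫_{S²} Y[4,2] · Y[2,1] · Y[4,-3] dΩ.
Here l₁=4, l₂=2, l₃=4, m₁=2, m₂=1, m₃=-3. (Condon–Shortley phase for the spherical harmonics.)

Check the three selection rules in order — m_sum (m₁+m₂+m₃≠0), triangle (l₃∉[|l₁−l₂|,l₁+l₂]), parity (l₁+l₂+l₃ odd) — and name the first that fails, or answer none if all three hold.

none

Σmᵢ = 0  ✓
l₃∈[|l₁−l₂|,l₁+l₂]=[2,6], have l₃=4  ✓
Σlᵢ = 10 ⇒ even  ✓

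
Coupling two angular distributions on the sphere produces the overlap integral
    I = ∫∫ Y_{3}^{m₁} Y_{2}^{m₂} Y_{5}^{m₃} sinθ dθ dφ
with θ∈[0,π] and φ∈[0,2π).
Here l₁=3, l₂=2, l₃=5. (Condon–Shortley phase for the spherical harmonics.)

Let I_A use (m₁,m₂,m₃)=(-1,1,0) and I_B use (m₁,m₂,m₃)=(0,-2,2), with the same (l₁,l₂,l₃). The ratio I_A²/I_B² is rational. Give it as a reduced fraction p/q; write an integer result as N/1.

Same 3,2,5: normalisation and zero-m 3j drop out of the ratio.
A: Δ: 0! 6! 4! / 11! → 1/2310; sum: t=0:+1/288 = 1/288; 3j²(3 2 5; -1 1 0) = Δ·Π!·Σ² = 5/231  (sign -1)
B: Δ: 0! 6! 4! / 11! → 1/2310; sum: t=0:+1/864 = 1/864; 3j²(3 2 5; 0 -2 2) = Δ·Π!·Σ² = 1/66  (sign -1)
I_A²/I_B² = (5/231)/(1/66) = 10/7

10/7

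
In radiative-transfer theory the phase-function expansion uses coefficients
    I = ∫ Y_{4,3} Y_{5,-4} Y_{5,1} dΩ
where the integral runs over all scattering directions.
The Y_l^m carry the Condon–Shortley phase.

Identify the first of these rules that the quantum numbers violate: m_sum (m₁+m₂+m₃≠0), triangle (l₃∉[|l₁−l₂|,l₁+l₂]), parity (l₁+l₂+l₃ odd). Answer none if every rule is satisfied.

none

m₁+m₂+m₃ = 3 − 4 + 1 = 0  ✓
triangle: |4−5|=1 ≤ l₃=5 ≤ 4+5=9  ✓
parity: l₁+l₂+l₃ = 14 is even  ✓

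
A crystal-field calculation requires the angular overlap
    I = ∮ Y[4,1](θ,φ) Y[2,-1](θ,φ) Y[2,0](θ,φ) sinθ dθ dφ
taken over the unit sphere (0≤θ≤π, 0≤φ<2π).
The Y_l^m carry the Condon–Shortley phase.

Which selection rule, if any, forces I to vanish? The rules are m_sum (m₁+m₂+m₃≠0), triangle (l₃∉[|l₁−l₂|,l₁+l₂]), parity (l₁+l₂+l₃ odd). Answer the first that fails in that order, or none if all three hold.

none

azimuthal sum: 1 − 1 + 0 = 0  ✓
2 ≤ 2 ≤ 6 (triangle on l)  ✓
L = 4 + 2 + 2 = 8 (even)  ✓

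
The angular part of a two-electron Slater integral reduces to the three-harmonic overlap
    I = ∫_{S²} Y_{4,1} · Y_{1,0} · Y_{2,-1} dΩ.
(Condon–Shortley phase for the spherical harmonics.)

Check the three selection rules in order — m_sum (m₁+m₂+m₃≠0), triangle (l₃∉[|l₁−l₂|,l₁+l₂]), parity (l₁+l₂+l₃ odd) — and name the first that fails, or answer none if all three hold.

azimuthal sum: 1 + 0 − 1 = 0  ✓
3 ≤ 2 ≤ 5 (triangle on l)  ✗
L = 4 + 1 + 2 = 7 (odd)

triangle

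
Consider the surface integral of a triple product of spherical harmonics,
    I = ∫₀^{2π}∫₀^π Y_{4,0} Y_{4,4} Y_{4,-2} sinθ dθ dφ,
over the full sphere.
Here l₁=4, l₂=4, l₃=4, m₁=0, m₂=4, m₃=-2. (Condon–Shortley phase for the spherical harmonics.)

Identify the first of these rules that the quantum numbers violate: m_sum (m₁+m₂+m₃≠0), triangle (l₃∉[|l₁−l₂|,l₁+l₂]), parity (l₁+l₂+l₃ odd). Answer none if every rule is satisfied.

m₁+m₂+m₃ = 0 + 4 − 2 = 2  ✗
triangle: |4−4|=0 ≤ l₃=4 ≤ 4+4=8
parity: l₁+l₂+l₃ = 12 is even

m_sum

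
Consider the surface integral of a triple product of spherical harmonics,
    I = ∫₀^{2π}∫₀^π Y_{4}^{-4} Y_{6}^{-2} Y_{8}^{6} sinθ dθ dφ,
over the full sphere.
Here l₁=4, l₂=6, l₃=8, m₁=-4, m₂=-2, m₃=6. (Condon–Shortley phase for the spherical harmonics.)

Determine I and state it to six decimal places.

-0.193467

m-sum 0 ✓  L=18 even ✓  2≤8≤10 ✓
Π(2lᵢ+1) = 9×13×17 = 1989
triangle coeff Δ(4,6,8) = 1/23279256
Σ_t [0,2]: t=0:+1/1658880 t=1:−1/518400 t=2:+1/1658880 = -1/1382400
(3j)²=504/46189 [(4 6 8; 0 0 0)], sign=-1
Σ_t [2,2]: t=2:+1/116121600 = 1/116121600
(3j)²=7/323 [(4 6 8; -4 -2 6)], sign=+1
⇒ 4πI² = 31752/67507
I = (-1)√(31752/67507/(4π)) = -0.19346669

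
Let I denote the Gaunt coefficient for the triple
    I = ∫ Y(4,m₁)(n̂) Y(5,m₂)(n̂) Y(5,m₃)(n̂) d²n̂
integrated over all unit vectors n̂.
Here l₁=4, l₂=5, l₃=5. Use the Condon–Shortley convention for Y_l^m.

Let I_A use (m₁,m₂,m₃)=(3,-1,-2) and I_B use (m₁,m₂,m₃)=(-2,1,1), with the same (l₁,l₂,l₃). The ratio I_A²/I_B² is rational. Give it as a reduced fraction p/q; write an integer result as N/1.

1/8

Shared (l₁,l₂,l₃)=(4,5,5): N and (l;000)² cancel in I_A²/I_B².
A: Δ = 4!·4!·6!/15! = 1/3153150; Racah Σ t=0..1: t=0:+1/6912 t=1:−1/5184 = -1/20736; ⇒ 3j(4 5 5; 3 -1 -2)² = 5/2574, sgn +1
B: Δ = 4!·4!·6!/15! = 1/3153150; Racah Σ t=2..4: t=2:+1/4608 t=3:−1/1296 t=4:+1/4608 = -7/20736; ⇒ 3j(4 5 5; -2 1 1)² = 20/1287, sgn -1
I_A²/I_B² = (5/2574)/(20/1287) = 1/8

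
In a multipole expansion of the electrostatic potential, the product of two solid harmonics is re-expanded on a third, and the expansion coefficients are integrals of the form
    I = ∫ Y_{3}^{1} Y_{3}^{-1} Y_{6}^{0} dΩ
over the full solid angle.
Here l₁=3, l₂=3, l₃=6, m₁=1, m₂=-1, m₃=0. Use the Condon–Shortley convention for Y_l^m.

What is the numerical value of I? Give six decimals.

0.177816

Checks pass: Σm=0; 12 even; l₃=6∈[0,6].
(2·3+1)(2·3+1)(2·6+1) = 637
Δ: 0! 6! 6! / 13! → 1/12012
sum: t=0:+1/1296 = 1/1296
3j²(3 3 6; 0 0 0) = Δ·Π!·Σ² = 100/3003  (sign +1)
sum: t=0:+1/2304 = 1/2304
3j²(3 3 6; 1 -1 0) = Δ·Π!·Σ² = 75/4004  (sign +1)
combine: 4πI² = 637·100/3003·75/4004 = 625/1573
take √, sign +1: I = 0.17781595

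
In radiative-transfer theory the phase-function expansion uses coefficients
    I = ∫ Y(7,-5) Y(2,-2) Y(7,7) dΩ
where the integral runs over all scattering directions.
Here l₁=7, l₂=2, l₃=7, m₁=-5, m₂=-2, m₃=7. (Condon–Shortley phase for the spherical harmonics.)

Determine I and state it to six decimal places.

Rules hold: Σm=0, L=16 even, 5≤7≤9.
N = 15·5·15 = 1125
Δ = 2!·12!·2!/17! = 1/185640
Racah Σ t=0..2: t=0:+1/2419200 t=1:−1/518400 t=2:+1/2419200 = -1/907200
⇒ 3j(7 2 7; 0 0 0)² = 56/3315, sgn +1
Racah Σ t=0..0: t=0:+1/1916006400 = 1/1916006400
⇒ 3j(7 2 7; -5 -2 7)² = 1/340, sgn +1
4πI² = N·(3j₀)²·(3jₘ)² = 210/3757
I = +1·√(0.0558957/4π) = 0.06669359

0.066694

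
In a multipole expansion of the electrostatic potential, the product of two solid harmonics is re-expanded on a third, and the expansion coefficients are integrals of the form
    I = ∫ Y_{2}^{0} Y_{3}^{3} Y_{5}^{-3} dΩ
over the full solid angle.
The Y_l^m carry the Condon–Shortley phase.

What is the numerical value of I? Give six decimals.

-0.126792

Checks pass: Σm=0; 10 even; l₃=5∈[1,5].
(2·2+1)(2·3+1)(2·5+1) = 385
Δ: 0! 4! 6! / 11! → 1/2310
sum: t=0:+1/144 = 1/144
3j²(2 3 5; 0 0 0) = Δ·Π!·Σ² = 10/231  (sign -1)
sum: t=0:+1/2880 = 1/2880
3j²(2 3 5; 0 3 -3) = Δ·Π!·Σ² = 2/165  (sign +1)
combine: 4πI² = 385·10/231·2/165 = 20/99
take √, sign -1: I = -0.12679218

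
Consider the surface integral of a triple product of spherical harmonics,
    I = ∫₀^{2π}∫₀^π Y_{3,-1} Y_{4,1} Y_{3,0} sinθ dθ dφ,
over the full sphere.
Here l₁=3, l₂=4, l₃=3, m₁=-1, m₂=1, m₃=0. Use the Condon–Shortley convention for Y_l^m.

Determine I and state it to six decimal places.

-0.099323

Checks pass: Σm=0; 10 even; l₃=3∈[1,7].
(2·3+1)(2·4+1)(2·3+1) = 441
Δ: 4! 2! 4! / 11! → 1/34650
sum: t=1:−1/72 t=2:+1/16 t=3:−1/72 = 5/144
3j²(3 4 3; 0 0 0) = Δ·Π!·Σ² = 2/77  (sign -1)
sum: t=2:+1/48 t=3:−1/24 t=4:+1/288 = -5/288
3j²(3 4 3; -1 1 0) = Δ·Π!·Σ² = 5/462  (sign +1)
combine: 4πI² = 441·2/77·5/462 = 15/121
take √, sign -1: I = -0.09932258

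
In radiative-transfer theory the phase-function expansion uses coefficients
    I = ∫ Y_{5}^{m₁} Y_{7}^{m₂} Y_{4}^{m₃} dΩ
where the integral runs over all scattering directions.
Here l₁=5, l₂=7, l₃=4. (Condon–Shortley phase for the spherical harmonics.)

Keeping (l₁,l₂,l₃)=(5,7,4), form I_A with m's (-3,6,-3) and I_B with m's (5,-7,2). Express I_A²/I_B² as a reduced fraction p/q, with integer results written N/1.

5/9

l's match ⇒ only the (l;m) 3-j factors differ between A and B.
A: triangle coeff Δ(5,7,4) = 1/6126120; Σ_t [7,8]: t=7:−1/3628800 t=8:+1/9676800 = -1/5806080; (3j)²=5/408 [(5 7 4; -3 6 -3)], sign=+1
B: triangle coeff Δ(5,7,4) = 1/6126120; Σ_t [0,0]: t=0:+1/58060800 = 1/58060800; (3j)²=3/136 [(5 7 4; 5 -7 2)], sign=+1
I_A²/I_B² = (5/408)/(3/136) = 5/9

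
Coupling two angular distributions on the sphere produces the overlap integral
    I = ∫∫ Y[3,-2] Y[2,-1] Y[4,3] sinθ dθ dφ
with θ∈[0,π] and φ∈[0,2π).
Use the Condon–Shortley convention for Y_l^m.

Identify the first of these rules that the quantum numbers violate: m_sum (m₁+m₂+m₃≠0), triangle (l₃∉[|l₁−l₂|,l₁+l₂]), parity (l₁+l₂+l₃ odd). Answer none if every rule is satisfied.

azimuthal sum: -2 − 1 + 3 = 0  ✓
1 ≤ 4 ≤ 5 (triangle on l)  ✓
L = 3 + 2 + 4 = 9 (odd)  ✗

parity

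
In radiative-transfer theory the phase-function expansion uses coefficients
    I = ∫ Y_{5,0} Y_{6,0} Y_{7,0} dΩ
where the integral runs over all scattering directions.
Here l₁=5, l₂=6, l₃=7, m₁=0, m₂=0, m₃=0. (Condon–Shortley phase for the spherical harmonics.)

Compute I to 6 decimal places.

0.118801

Checks pass: Σm=0; 18 even; l₃=7∈[1,11].
(2·5+1)(2·6+1)(2·7+1) = 2145
Δ: 4! 6! 8! / 19! → 1/174594420
sum: t=0:+1/4147200 t=1:−1/207360 t=2:+1/82944 t=3:−1/207360 t=4:+1/4147200 = 1/345600
3j²(5 6 7; 0 0 0) = Δ·Π!·Σ² = 420/46189  (sign -1)
(m-triple is (0,0,0) — same symbol as above.)
combine: 4πI² = 2145·420/46189·420/46189 = 2646000/14919047
take √, sign +1: I = 0.11880082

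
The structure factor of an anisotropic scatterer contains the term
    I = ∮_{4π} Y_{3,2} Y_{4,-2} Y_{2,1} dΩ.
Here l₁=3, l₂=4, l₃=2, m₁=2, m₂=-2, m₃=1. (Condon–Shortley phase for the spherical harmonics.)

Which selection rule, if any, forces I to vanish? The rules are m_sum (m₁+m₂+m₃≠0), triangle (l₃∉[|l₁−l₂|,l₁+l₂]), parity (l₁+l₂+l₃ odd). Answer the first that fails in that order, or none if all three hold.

m_sum

m₁+m₂+m₃ = 2 − 2 + 1 = 1  ✗
triangle: |3−4|=1 ≤ l₃=2 ≤ 3+4=7
parity: l₁+l₂+l₃ = 9 is odd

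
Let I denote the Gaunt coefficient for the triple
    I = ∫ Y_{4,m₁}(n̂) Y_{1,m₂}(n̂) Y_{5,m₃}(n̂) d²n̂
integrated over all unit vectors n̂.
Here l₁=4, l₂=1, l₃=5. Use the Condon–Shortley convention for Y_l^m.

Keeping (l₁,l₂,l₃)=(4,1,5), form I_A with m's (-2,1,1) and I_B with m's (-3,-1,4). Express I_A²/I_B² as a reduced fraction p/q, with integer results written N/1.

l's match ⇒ only the (l;m) 3-j factors differ between A and B.
A: triangle coeff Δ(4,1,5) = 1/495; Σ_t [0,0]: t=0:+1/2880 = 1/2880; (3j)²=2/165 [(4 1 5; -2 1 1)], sign=+1
B: triangle coeff Δ(4,1,5) = 1/495; Σ_t [0,0]: t=0:+1/10080 = 1/10080; (3j)²=4/55 [(4 1 5; -3 -1 4)], sign=-1
I_A²/I_B² = (2/165)/(4/55) = 1/6

1/6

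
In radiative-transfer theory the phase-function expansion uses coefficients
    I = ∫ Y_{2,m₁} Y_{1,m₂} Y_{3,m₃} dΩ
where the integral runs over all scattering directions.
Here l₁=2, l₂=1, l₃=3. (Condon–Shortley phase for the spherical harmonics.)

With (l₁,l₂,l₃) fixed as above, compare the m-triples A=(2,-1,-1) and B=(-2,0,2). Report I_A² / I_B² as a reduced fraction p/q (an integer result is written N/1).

Shared (l₁,l₂,l₃)=(2,1,3): N and (l;000)² cancel in I_A²/I_B².
A: Δ = 0!·4!·2!/7! = 1/105; Racah Σ t=0..0: t=0:+1/48 = 1/48; ⇒ 3j(2 1 3; 2 -1 -1)² = 1/105, sgn +1
B: Δ = 0!·4!·2!/7! = 1/105; Racah Σ t=0..0: t=0:+1/24 = 1/24; ⇒ 3j(2 1 3; -2 0 2)² = 1/21, sgn -1
I_A²/I_B² = (1/105)/(1/21) = 1/5

1/5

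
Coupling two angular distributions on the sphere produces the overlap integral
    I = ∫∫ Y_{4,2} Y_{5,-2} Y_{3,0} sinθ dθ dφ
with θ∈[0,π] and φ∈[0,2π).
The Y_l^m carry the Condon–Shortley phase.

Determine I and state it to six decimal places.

Checks pass: Σm=0; 12 even; l₃=3∈[1,9].
(2·4+1)(2·5+1)(2·3+1) = 693
Δ: 6! 2! 4! / 13! → 1/180180
sum: t=2:+1/576 t=3:−1/144 t=4:+1/576 = -1/288
3j²(4 5 3; 0 0 0) = Δ·Π!·Σ² = 20/1001  (sign +1)
sum: t=0:+1/8640 t=1:−1/480 t=2:+1/576 = -1/4320
3j²(4 5 3; 2 -2 0) = Δ·Π!·Σ² = 1/2145  (sign +1)
combine: 4πI² = 693·20/1001·1/2145 = 12/1859
take √, sign +1: I = 0.02266449

0.022664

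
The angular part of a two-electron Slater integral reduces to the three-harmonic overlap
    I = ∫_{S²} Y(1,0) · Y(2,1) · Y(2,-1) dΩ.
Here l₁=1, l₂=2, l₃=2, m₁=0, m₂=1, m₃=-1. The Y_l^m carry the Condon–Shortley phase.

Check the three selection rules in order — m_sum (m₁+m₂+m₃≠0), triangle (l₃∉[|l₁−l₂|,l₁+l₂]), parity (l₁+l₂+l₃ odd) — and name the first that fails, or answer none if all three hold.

m₁+m₂+m₃ = 0 + 1 − 1 = 0  ✓
triangle: |1−2|=1 ≤ l₃=2 ≤ 1+2=3  ✓
parity: l₁+l₂+l₃ = 5 is odd  ✗

parity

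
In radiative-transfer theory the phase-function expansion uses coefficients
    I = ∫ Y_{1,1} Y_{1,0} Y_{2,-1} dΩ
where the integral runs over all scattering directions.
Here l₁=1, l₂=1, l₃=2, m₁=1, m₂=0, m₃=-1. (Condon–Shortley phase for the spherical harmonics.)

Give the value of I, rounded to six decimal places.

-0.218510

Rules hold: Σm=0, L=4 even, 0≤2≤2.
N = 3·3·5 = 45
Δ = 0!·2!·2!/5! = 1/30
Racah Σ t=0..0: t=0:+1/1 = 1/1
⇒ 3j(1 1 2; 0 0 0)² = 2/15, sgn +1
Racah Σ t=0..0: t=0:+1/2 = 1/2
⇒ 3j(1 1 2; 1 0 -1)² = 1/10, sgn -1
4πI² = N·(3j₀)²·(3jₘ)² = 3/5
I = -1·√(0.6/4π) = -0.21850969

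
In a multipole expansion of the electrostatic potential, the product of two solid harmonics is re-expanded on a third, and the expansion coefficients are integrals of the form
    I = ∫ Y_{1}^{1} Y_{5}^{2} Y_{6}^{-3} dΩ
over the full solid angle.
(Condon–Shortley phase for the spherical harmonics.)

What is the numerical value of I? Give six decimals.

-0.245154

Rules hold: Σm=0, L=12 even, 4≤6≤6.
N = 3·11·13 = 429
Δ = 0!·2!·10!/13! = 1/858
Racah Σ t=0..0: t=0:+1/14400 = 1/14400
⇒ 3j(1 5 6; 0 0 0)² = 6/143, sgn +1
Racah Σ t=0..0: t=0:+1/60480 = 1/60480
⇒ 3j(1 5 6; 1 2 -3)² = 6/143, sgn -1
4πI² = N·(3j₀)²·(3jₘ)² = 108/143
I = -1·√(0.755245/4π) = -0.24515397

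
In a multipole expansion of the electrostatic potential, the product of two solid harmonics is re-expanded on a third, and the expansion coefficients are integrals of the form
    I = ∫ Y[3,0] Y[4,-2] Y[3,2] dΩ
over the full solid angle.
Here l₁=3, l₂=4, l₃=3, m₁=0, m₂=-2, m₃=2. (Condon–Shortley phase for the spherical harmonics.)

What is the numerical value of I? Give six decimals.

Rules hold: Σm=0, L=10 even, 1≤3≤7.
N = 7·9·7 = 441
Δ = 4!·2!·4!/11! = 1/34650
Racah Σ t=1..3: t=1:−1/72 t=2:+1/16 t=3:−1/72 = 5/144
⇒ 3j(3 4 3; 0 0 0)² = 2/77, sgn -1
Racah Σ t=1..2: t=1:−1/72 t=2:+1/96 = -1/288
⇒ 3j(3 4 3; 0 -2 2)² = 1/462, sgn +1
4πI² = N·(3j₀)²·(3jₘ)² = 3/121
I = -1·√(0.0247934/4π) = -0.04441841

-0.044418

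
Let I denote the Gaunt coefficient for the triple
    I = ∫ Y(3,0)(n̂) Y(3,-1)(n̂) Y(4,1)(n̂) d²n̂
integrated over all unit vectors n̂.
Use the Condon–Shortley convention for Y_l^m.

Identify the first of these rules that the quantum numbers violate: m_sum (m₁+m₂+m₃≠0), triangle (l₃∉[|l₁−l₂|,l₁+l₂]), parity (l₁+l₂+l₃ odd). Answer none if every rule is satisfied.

m₁+m₂+m₃ = 0 − 1 + 1 = 0  ✓
triangle: |3−3|=0 ≤ l₃=4 ≤ 3+3=6  ✓
parity: l₁+l₂+l₃ = 10 is even  ✓

none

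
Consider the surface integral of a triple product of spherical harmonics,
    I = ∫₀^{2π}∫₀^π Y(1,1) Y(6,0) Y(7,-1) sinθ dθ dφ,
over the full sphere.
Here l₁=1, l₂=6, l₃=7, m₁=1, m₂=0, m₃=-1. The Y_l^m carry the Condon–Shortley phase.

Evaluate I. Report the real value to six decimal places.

Rules hold: Σm=0, L=14 even, 5≤7≤7.
N = 3·13·15 = 585
Δ = 0!·2!·12!/15! = 1/1365
Racah Σ t=0..0: t=0:+1/518400 = 1/518400
⇒ 3j(1 6 7; 0 0 0)² = 7/195, sgn -1
Racah Σ t=0..0: t=0:+1/1036800 = 1/1036800
⇒ 3j(1 6 7; 1 0 -1)² = 4/195, sgn +1
4πI² = N·(3j₀)²·(3jₘ)² = 28/65
I = -1·√(0.430769/4π) = -0.18514731

-0.185147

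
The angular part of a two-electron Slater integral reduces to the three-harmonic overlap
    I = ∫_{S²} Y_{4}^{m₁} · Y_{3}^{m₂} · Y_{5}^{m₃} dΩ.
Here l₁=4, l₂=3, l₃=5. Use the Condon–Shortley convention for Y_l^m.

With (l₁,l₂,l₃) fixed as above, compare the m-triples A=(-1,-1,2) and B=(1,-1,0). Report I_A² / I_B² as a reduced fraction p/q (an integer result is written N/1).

l's match ⇒ only the (l;m) 3-j factors differ between A and B.
A: triangle coeff Δ(4,3,5) = 1/180180; Σ_t [0,2]: t=0:+1/960 t=1:−1/288 t=2:+1/1728 = -1/540; (3j)²=128/6435 [(4 3 5; -1 -1 2)], sign=+1
B: triangle coeff Δ(4,3,5) = 1/180180; Σ_t [0,2]: t=0:+1/288 t=1:−1/288 t=2:+1/5760 = 1/5760; (3j)²=1/12012 [(4 3 5; 1 -1 0)], sign=-1
I_A²/I_B² = (128/6435)/(1/12012) = 3584/15

3584/15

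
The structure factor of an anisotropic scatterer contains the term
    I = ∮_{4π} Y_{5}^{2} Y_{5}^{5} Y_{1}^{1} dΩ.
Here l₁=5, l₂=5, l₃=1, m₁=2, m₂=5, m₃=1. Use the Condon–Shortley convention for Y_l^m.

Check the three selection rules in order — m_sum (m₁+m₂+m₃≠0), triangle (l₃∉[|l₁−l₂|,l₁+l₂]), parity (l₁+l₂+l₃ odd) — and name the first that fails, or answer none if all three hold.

azimuthal sum: 2 + 5 + 1 = 8  ✗
0 ≤ 1 ≤ 10 (triangle on l)
L = 5 + 5 + 1 = 11 (odd)

m_sum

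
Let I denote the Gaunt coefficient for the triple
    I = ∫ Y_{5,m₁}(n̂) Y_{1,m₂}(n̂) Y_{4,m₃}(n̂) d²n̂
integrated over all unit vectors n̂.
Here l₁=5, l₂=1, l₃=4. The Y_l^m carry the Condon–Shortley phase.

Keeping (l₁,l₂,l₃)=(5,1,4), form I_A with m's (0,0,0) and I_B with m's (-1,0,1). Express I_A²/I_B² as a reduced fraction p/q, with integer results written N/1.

Shared (l₁,l₂,l₃)=(5,1,4): N and (l;000)² cancel in I_A²/I_B².
A: Δ = 2!·8!·0!/11! = 1/495; Racah Σ t=1..1: t=1:−1/576 = -1/576; ⇒ 3j(5 1 4; 0 0 0)² = 5/99, sgn -1
B: Δ = 2!·8!·0!/11! = 1/495; Racah Σ t=1..1: t=1:−1/720 = -1/720; ⇒ 3j(5 1 4; -1 0 1)² = 8/165, sgn +1
I_A²/I_B² = (5/99)/(8/165) = 25/24

25/24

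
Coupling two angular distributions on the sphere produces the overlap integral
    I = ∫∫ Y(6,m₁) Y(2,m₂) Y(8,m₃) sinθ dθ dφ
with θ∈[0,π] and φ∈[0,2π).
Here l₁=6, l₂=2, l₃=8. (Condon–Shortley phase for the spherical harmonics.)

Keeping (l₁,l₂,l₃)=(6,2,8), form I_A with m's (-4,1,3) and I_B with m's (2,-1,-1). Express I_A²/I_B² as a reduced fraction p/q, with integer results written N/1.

l's match ⇒ only the (l;m) 3-j factors differ between A and B.
A: triangle coeff Δ(6,2,8) = 1/30940; Σ_t [0,0]: t=0:+1/43545600 = 1/43545600; (3j)²=11/3094 [(6 2 8; -4 1 3)], sign=-1
B: triangle coeff Δ(6,2,8) = 1/30940; Σ_t [0,0]: t=0:+1/5806080 = 1/5806080; (3j)²=9/884 [(6 2 8; 2 -1 -1)], sign=-1
I_A²/I_B² = (11/3094)/(9/884) = 22/63

22/63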